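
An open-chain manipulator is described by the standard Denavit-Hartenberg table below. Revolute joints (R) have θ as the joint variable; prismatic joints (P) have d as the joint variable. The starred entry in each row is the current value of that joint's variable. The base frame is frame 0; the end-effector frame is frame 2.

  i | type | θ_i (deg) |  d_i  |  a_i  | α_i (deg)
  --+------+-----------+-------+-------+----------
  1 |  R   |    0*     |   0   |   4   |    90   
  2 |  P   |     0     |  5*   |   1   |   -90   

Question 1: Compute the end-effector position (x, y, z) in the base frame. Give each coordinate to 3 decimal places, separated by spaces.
after link 1: o_1 = (4.0000, 0.0000, 0.0000)
after link 2: o_2 = (5.0000, -5.0000, 0.0000)

5.000 -5.000 0.000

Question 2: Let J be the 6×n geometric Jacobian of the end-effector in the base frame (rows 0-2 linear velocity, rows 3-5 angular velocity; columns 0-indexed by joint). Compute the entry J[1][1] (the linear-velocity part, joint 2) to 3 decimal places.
prismatic axis z_1 = (0.0000,-1.0000,0.0000)
J_v[:, 1] = z_1; J_ω[:, 1] = (0,0,0)
entry J[1][1] = -1.0000

-1.000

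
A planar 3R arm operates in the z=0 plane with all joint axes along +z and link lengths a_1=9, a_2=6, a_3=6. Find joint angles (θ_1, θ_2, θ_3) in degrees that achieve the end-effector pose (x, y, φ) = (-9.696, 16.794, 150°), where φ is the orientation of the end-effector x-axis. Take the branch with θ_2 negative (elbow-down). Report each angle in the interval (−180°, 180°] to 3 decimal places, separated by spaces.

wrist centre = target − a_3·(cos φ, sin φ) = (-4.4998, 13.7940)
cos θ_2 = (210.5231−9²−6²)/(2·9·6) = 0.8660; θ_2 = -30.0081° (elbow-down)
β = atan2(13.7940,-4.4998) = 108.0672°; ψ = atan2(-3.0007,14.1957) = -11.9357°
θ_1 = β − ψ = 120.0029°
θ_3 = φ − θ_1 − θ_2 = 60.0052° (wrapped to (-180°,180°])

120.003 -30.008 60.005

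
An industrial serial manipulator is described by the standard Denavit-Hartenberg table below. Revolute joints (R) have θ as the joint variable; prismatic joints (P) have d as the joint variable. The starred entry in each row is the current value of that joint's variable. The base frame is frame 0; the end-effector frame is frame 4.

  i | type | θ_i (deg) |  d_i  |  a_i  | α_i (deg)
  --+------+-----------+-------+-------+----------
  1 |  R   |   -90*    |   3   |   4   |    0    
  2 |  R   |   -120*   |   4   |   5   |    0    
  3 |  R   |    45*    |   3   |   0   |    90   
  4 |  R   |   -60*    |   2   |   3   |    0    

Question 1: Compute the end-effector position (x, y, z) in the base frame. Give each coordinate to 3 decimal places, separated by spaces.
-6.297 0.044 7.402

after link 1: o_1 = (0.0000, -4.0000, 3.0000)
after link 2: o_2 = (-4.3301, -1.5000, 7.0000)
after link 3: o_3 = (-4.3301, -1.5000, 10.0000)
after link 4: o_4 = (-6.2967, 0.0436, 7.4019)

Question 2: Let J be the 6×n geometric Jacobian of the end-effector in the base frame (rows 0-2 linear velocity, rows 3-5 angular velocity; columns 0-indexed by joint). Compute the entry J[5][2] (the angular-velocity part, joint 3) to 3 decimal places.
axis z_2 = (0.0000,0.0000,1.0000); lever o_n−o_2 = (-1.9665,1.5436,0.4019)
cross product → J_v[:, 2] = (-1.5436,-1.9665,0.0000)
J_ω[:, 2] = z_2
entry J[5][2] = 1.0000

1.000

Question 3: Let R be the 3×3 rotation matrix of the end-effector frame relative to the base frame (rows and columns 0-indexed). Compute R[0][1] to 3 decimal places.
-0.837

End-effector y-axis (col 1 of R) = (-0.8365,-0.2241,0.5000)
R[0][1] = -0.8365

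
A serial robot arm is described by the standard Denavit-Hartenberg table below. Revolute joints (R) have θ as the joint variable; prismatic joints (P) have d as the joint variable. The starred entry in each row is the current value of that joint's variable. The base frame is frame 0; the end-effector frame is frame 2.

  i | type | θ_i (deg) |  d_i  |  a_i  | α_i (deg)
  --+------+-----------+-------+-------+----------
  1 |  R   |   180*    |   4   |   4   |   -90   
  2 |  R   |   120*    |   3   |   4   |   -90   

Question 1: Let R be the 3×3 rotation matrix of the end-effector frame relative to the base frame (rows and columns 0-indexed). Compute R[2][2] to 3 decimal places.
End-effector z-axis (col 2 of R) = (0.8660,-0.0000,0.5000)
R[2][2] = 0.5000

0.500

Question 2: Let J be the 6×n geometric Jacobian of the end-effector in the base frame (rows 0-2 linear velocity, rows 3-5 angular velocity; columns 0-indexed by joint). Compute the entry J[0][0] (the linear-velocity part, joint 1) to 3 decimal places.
3.000

axis z_0 = ẑ; lever o_n−o_0 = (-2.0000,-3.0000,0.5359)
cross product → J_v[:, 0] = (3.0000,-2.0000,0.0000)
J_ω[:, 0] = z_0
entry J[0][0] = 3.0000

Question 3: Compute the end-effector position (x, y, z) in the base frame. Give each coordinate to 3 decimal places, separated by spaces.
after link 1: o_1 = (-4.0000, 0.0000, 4.0000)
after link 2: o_2 = (-2.0000, -3.0000, 0.5359)

-2.000 -3.000 0.536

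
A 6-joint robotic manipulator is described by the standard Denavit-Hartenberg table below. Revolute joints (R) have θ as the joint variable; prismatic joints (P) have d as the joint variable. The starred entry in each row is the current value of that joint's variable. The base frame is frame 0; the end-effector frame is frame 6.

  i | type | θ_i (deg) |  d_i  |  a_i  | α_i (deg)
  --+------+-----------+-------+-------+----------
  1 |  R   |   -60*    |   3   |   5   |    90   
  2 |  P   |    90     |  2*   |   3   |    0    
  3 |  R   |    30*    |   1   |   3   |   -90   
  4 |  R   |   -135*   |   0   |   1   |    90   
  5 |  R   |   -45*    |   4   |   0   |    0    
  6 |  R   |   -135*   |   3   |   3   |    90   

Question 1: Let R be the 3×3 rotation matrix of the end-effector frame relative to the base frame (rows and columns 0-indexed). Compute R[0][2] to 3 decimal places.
-0.433

End-effector z-axis (col 2 of R) = (-0.4330,0.7500,-0.5000)
R[0][2] = -0.4330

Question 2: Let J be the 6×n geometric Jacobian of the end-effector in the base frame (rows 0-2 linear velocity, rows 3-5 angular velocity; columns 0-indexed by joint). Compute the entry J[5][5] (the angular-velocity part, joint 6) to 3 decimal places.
axis z_5 = (0.7891,0.0474,-0.6124); lever o_n−o_5 = (3.6742,2.1213,-0.0000)
cross product → J_v[:, 5] = (1.2990,-2.2500,1.5000)
J_ω[:, 5] = z_5
entry J[5][5] = -0.6124

-0.612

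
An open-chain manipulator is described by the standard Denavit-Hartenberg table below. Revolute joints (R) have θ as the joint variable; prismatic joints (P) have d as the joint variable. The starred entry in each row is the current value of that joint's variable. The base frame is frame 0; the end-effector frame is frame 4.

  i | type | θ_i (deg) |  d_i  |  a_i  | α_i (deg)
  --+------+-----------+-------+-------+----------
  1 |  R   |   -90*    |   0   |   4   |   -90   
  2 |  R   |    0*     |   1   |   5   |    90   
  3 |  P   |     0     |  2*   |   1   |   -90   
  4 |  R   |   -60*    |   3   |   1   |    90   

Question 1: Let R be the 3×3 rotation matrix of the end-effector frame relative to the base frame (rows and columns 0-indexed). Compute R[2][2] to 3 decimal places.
0.500

End-effector z-axis (col 2 of R) = (-0.0000,0.8660,0.5000)
R[2][2] = 0.5000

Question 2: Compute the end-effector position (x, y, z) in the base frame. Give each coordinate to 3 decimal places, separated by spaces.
4.000 -10.500 2.866

after link 1: o_1 = (0.0000, -4.0000, 0.0000)
after link 2: o_2 = (1.0000, -9.0000, 0.0000)
after link 3: o_3 = (1.0000, -10.0000, 2.0000)
after link 4: o_4 = (4.0000, -10.5000, 2.8660)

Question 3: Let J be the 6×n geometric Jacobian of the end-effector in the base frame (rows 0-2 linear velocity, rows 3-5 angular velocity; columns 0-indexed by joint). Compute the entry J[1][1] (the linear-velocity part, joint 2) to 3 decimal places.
axis z_1 = (1.0000,0.0000,0.0000); lever o_n−o_1 = (4.0000,-6.5000,2.8660)
cross product → J_v[:, 1] = (0.0000,-2.8660,-6.5000)
J_ω[:, 1] = z_1
entry J[1][1] = -2.8660

-2.866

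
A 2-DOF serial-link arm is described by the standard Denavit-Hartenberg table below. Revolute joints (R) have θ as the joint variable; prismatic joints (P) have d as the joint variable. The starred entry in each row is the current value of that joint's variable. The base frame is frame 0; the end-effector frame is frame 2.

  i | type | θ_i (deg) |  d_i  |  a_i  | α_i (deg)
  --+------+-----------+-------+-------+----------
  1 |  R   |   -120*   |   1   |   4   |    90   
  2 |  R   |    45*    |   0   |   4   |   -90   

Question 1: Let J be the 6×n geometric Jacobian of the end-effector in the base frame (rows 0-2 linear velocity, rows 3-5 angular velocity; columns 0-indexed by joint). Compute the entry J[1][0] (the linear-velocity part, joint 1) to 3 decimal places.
-3.414

axis z_0 = ẑ; lever o_n−o_0 = (-3.4142,-5.9136,3.8284)
cross product → J_v[:, 0] = (5.9136,-3.4142,0.0000)
J_ω[:, 0] = z_0
entry J[1][0] = -3.4142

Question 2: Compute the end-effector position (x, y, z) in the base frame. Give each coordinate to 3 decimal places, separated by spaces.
-3.414 -5.914 3.828

after link 1: o_1 = (-2.0000, -3.4641, 1.0000)
after link 2: o_2 = (-3.4142, -5.9136, 3.8284)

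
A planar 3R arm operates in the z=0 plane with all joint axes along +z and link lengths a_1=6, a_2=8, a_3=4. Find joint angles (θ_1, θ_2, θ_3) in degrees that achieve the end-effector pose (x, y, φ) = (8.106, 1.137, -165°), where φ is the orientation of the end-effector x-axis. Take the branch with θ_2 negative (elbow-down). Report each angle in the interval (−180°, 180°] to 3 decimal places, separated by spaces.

wrist centre = target − a_3·(cos φ, sin φ) = (11.9697, 2.1723)
cos θ_2 = (147.9926−6²−8²)/(2·6·8) = 0.4999; θ_2 = -60.0051° (elbow-down)
β = atan2(2.1723,11.9697) = 10.2862°; ψ = atan2(-6.9286,9.9994) = -34.7180°
θ_1 = β − ψ = 45.0042°
θ_3 = φ − θ_1 − θ_2 = -149.9991° (wrapped to (-180°,180°])

45.004 -60.005 -149.999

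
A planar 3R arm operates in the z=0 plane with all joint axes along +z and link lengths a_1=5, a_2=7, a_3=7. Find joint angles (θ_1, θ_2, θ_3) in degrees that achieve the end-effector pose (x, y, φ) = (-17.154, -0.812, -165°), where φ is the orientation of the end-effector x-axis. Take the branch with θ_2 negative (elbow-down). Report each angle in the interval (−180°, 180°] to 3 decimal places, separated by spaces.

wrist centre = target − a_3·(cos φ, sin φ) = (-10.3925, 0.9997)
cos θ_2 = (109.0039−5²−7²)/(2·5·7) = 0.5001; θ_2 = -59.9963° (elbow-down)
β = atan2(0.9997,-10.3925) = 174.5052°; ψ = atan2(-6.0620,8.5004) = -35.4941°
θ_1 = β − ψ = 209.9993°
θ_3 = φ − θ_1 − θ_2 = 44.9970° (wrapped to (-180°,180°])

-150.001 -59.996 44.997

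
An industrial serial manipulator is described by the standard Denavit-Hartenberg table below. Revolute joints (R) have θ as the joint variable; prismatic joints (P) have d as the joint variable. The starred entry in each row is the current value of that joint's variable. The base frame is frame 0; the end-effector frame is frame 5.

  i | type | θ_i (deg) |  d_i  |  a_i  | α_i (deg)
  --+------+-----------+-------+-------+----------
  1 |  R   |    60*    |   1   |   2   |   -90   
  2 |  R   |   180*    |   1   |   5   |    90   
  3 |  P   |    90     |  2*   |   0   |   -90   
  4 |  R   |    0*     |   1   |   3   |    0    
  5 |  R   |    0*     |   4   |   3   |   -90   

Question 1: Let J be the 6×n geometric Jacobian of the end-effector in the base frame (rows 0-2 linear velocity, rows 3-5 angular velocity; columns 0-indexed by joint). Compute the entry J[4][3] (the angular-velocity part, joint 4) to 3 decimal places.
0.866

axis z_3 = (0.5000,0.8660,0.0000); lever o_n−o_3 = (-2.6962,7.3301,0.0000)
cross product → J_v[:, 3] = (0.0000,-0.0000,6.0000)
J_ω[:, 3] = z_3
entry J[4][3] = 0.8660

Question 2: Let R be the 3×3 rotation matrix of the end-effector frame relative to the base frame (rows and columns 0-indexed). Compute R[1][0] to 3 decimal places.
0.500

End-effector x-axis (col 0 of R) = (-0.8660,0.5000,0.0000)
R[1][0] = 0.5000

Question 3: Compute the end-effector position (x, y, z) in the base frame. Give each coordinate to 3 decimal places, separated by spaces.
-5.062 5.232 -1.000

after link 1: o_1 = (1.0000, 1.7321, 1.0000)
after link 2: o_2 = (-2.3660, -2.0981, 1.0000)
after link 3: o_3 = (-2.3660, -2.0981, -1.0000)
after link 4: o_4 = (-4.4641, 0.2679, -1.0000)
after link 5: o_5 = (-5.0622, 5.2321, -1.0000)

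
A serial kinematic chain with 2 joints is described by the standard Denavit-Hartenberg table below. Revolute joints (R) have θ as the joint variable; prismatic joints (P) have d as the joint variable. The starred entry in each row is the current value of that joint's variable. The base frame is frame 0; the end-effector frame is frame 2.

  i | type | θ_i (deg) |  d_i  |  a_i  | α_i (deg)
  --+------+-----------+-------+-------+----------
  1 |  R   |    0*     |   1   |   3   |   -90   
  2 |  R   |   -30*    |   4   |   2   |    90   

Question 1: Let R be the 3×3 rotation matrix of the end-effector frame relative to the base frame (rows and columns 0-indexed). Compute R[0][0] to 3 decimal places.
0.866

End-effector x-axis (col 0 of R) = (0.8660,-0.0000,0.5000)
R[0][0] = 0.8660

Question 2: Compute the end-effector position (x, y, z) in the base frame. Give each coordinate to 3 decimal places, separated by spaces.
after link 1: o_1 = (3.0000, 0.0000, 1.0000)
after link 2: o_2 = (4.7321, 4.0000, 2.0000)

4.732 4.000 2.000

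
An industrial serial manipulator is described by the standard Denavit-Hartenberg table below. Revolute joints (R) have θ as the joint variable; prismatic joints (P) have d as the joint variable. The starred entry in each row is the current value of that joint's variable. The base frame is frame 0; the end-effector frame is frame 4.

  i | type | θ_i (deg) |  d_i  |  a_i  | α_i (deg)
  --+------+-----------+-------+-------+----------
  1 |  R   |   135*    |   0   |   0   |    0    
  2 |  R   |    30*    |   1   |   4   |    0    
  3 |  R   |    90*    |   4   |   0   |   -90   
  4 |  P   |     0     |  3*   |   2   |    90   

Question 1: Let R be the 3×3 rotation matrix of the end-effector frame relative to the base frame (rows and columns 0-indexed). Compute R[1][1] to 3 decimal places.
End-effector y-axis (col 1 of R) = (0.9659,-0.2588,0.0000)
R[1][1] = -0.2588

-0.259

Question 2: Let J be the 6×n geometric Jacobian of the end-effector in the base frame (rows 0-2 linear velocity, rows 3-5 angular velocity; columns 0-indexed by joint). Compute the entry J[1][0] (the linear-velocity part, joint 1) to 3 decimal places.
-1.484

axis z_0 = ẑ; lever o_n−o_0 = (-1.4836,-1.6730,5.0000)
cross product → J_v[:, 0] = (1.6730,-1.4836,0.0000)
J_ω[:, 0] = z_0
entry J[1][0] = -1.4836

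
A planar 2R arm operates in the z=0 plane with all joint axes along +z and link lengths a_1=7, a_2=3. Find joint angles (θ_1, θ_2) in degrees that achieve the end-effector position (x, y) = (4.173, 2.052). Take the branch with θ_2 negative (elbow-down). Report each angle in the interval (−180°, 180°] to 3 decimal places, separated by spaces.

44.999 -150.006

cos θ_2 = (21.6246−7²−3²)/(2·7·3) = -0.8661; θ_2 = -150.0063° (elbow-down)
β = atan2(2.0520,4.1730) = 26.1848°; ψ = atan2(-1.4997,4.4018) = -18.8144°
θ_1 = β − ψ = 44.9992°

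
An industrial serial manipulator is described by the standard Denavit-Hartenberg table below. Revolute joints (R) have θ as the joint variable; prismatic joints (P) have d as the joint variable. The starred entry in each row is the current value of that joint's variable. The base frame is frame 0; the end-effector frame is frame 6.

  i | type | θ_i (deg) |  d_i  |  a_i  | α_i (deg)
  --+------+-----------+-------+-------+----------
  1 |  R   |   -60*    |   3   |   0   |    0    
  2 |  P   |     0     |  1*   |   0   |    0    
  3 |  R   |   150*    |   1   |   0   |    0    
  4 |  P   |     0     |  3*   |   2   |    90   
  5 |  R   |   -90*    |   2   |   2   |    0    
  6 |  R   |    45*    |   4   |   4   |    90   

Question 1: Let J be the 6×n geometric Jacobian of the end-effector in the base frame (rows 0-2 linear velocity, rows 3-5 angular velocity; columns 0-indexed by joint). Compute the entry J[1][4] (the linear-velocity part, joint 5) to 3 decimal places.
4.828

axis z_4 = (1.0000,0.0000,0.0000); lever o_n−o_4 = (6.0000,2.8284,-4.8284)
cross product → J_v[:, 4] = (-0.0000,4.8284,2.8284)
J_ω[:, 4] = z_4
entry J[1][4] = 4.8284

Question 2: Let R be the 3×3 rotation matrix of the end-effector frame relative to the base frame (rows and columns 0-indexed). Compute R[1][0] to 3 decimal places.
End-effector x-axis (col 0 of R) = (-0.0000,0.7071,-0.7071)
R[1][0] = 0.7071

0.707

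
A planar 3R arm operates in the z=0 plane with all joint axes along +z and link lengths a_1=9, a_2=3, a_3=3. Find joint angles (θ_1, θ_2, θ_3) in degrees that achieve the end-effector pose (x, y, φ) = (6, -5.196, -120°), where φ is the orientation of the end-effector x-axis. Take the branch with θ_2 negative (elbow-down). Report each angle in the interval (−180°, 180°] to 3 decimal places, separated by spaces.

wrist centre = target − a_3·(cos φ, sin φ) = (7.5000, -2.5979)
cos θ_2 = (62.9992−9²−3²)/(2·9·3) = -0.5000; θ_2 = -120.0010° (elbow-down)
β = atan2(-2.5979,7.5000) = -19.1056°; ψ = atan2(-2.5981,7.5000) = -19.1065°
θ_1 = β − ψ = 0.0010°
θ_3 = φ − θ_1 − θ_2 = -0.0000° (wrapped to (-180°,180°])

0.001 -120.001 -0.000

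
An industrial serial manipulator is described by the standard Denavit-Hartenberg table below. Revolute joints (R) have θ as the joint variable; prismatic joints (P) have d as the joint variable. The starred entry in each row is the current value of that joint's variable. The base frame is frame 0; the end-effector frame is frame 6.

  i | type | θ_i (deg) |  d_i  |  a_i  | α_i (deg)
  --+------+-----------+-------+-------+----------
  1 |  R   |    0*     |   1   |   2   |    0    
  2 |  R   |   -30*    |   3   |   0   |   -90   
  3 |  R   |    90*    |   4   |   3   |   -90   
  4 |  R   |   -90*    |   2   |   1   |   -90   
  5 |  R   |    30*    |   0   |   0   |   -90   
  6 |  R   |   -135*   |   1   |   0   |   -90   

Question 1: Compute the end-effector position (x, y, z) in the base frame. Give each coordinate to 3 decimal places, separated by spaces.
after link 1: o_1 = (2.0000, 0.0000, 1.0000)
after link 2: o_2 = (2.0000, 0.0000, 4.0000)
after link 3: o_3 = (4.0000, 3.4641, 1.0000)
after link 4: o_4 = (2.7679, 5.3301, 1.0000)
after link 5: o_5 = (2.7679, 5.3301, 1.0000)
after link 6: o_6 = (3.2679, 4.4641, 1.0000)

3.268 4.464 1.000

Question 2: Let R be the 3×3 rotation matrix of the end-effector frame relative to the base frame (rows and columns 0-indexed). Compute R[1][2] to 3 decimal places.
End-effector z-axis (col 2 of R) = (0.6124,0.3536,-0.7071)
R[1][2] = 0.3536

0.354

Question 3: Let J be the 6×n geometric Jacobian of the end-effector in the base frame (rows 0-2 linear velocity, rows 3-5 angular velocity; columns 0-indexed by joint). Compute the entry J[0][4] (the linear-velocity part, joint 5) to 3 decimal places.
-0.866

axis z_4 = (-0.0000,0.0000,-1.0000); lever o_n−o_4 = (0.5000,-0.8660,-0.0000)
cross product → J_v[:, 4] = (-0.8660,-0.5000,0.0000)
J_ω[:, 4] = z_4
entry J[0][4] = -0.8660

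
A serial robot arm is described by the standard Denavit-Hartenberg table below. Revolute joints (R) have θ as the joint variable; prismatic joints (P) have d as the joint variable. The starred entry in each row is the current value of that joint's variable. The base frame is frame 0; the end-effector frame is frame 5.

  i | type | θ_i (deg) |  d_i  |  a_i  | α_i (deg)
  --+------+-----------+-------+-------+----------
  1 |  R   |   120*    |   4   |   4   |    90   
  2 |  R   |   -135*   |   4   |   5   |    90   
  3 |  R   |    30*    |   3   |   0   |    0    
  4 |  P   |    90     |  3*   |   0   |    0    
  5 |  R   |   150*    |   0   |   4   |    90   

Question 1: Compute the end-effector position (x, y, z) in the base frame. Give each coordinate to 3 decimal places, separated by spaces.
1.889 -3.272 4.707

after link 1: o_1 = (-2.0000, 3.4641, 4.0000)
after link 2: o_2 = (3.2319, 2.4022, 0.4645)
after link 3: o_3 = (4.2925, 0.5651, 2.5858)
after link 4: o_4 = (5.3532, -1.2720, 4.7071)
after link 5: o_5 = (1.8891, -3.2720, 4.7071)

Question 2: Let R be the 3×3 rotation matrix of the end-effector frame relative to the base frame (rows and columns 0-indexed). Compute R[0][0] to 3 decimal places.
End-effector x-axis (col 0 of R) = (-0.8660,-0.5000,0.0000)
R[0][0] = -0.8660

-0.866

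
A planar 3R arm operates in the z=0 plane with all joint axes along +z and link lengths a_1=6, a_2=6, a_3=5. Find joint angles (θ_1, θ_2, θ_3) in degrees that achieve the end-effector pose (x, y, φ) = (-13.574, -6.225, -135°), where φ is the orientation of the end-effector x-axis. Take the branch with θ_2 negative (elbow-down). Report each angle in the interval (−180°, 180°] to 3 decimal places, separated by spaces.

-135.004 -59.996 60.000

wrist centre = target − a_3·(cos φ, sin φ) = (-10.0385, -2.6895)
cos θ_2 = (108.0040−6²−6²)/(2·6·6) = 0.5001; θ_2 = -59.9963° (elbow-down)
β = atan2(-2.6895,-10.0385) = -165.0018°; ψ = atan2(-5.1960,9.0003) = -29.9981°
θ_1 = β − ψ = -135.0036°
θ_3 = φ − θ_1 − θ_2 = 59.9999° (wrapped to (-180°,180°])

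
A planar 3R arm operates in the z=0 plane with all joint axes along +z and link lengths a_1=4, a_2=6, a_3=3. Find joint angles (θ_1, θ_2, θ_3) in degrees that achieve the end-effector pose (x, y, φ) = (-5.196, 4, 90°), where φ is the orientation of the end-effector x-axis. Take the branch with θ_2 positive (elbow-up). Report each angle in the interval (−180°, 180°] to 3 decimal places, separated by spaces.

wrist centre = target − a_3·(cos φ, sin φ) = (-5.1960, 1.0000)
cos θ_2 = (27.9984−4²−6²)/(2·4·6) = -0.5000; θ_2 = 120.0022° (elbow-up)
β = atan2(1.0000,-5.1960) = 169.1063°; ψ = atan2(5.1960,0.9998) = 79.1085°
θ_1 = β − ψ = 89.9978°
θ_3 = φ − θ_1 − θ_2 = -120.0000° (wrapped to (-180°,180°])

89.998 120.002 -120.000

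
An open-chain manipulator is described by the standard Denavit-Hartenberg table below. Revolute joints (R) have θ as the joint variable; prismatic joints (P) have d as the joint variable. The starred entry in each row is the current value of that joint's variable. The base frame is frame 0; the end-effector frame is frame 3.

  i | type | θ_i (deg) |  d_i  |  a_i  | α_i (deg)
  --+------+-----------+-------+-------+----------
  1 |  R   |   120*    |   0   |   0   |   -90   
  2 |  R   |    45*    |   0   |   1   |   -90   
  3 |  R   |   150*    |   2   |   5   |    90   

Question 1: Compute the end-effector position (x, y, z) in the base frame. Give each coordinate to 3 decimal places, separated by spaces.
after link 1: o_1 = (0.0000, 0.0000, 0.0000)
after link 2: o_2 = (-0.3536, 0.6124, -0.7071)
after link 3: o_3 = (4.0495, -2.0140, 0.9405)

4.050 -2.014 0.941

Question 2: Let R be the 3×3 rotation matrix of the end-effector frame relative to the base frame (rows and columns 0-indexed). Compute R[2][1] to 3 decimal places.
-0.707

End-effector y-axis (col 1 of R) = (0.3536,-0.6124,-0.7071)
R[2][1] = -0.7071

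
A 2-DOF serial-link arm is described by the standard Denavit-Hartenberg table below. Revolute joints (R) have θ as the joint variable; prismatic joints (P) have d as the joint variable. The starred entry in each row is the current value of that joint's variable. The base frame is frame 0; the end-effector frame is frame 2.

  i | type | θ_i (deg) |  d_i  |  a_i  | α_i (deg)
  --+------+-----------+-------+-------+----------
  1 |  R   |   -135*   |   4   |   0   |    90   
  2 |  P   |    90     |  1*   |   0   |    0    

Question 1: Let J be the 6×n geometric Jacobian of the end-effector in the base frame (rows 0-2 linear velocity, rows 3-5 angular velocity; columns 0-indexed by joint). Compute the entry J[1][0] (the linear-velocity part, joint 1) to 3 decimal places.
-0.707

axis z_0 = ẑ; lever o_n−o_0 = (-0.7071,0.7071,4.0000)
cross product → J_v[:, 0] = (-0.7071,-0.7071,0.0000)
J_ω[:, 0] = z_0
entry J[1][0] = -0.7071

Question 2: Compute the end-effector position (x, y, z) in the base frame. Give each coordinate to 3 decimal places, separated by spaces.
-0.707 0.707 4.000

after link 1: o_1 = (0.0000, 0.0000, 4.0000)
after link 2: o_2 = (-0.7071, 0.7071, 4.0000)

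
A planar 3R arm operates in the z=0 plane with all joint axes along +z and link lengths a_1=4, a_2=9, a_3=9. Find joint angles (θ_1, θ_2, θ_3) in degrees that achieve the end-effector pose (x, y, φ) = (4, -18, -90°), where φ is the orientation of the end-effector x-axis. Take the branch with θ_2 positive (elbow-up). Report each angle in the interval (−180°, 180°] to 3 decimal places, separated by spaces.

-132.075 90.000 -47.925

wrist centre = target − a_3·(cos φ, sin φ) = (4.0000, -9.0000)
cos θ_2 = (97.0000−4²−9²)/(2·4·9) = 0.0000; θ_2 = 90.0000° (elbow-up)
β = atan2(-9.0000,4.0000) = -66.0375°; ψ = atan2(9.0000,4.0000) = 66.0375°
θ_1 = β − ψ = -132.0750°
θ_3 = φ − θ_1 − θ_2 = -47.9250° (wrapped to (-180°,180°])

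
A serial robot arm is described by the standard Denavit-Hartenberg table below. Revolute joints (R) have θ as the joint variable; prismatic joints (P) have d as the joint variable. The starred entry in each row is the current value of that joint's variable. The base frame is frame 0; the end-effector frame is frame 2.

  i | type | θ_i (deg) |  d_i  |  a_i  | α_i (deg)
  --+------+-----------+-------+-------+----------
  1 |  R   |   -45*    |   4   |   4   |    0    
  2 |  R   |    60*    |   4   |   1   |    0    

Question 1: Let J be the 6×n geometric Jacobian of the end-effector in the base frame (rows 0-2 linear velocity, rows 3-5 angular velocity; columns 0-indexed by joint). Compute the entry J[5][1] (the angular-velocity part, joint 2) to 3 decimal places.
axis z_1 = (0.0000,0.0000,1.0000); lever o_n−o_1 = (0.9659,0.2588,4.0000)
cross product → J_v[:, 1] = (-0.2588,0.9659,0.0000)
J_ω[:, 1] = z_1
entry J[5][1] = 1.0000

1.000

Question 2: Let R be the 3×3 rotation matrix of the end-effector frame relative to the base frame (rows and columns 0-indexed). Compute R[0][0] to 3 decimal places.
End-effector x-axis (col 0 of R) = (0.9659,0.2588,0.0000)
R[0][0] = 0.9659

0.966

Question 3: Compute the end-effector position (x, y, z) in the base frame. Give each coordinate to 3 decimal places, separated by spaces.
after link 1: o_1 = (2.8284, -2.8284, 4.0000)
after link 2: o_2 = (3.7944, -2.5696, 8.0000)

3.794 -2.570 8.000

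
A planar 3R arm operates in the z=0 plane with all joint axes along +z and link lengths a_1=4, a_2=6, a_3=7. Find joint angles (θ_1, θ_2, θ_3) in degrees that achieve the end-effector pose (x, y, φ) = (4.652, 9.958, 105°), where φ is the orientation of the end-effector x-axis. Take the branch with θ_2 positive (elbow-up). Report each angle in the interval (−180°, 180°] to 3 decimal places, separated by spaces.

wrist centre = target − a_3·(cos φ, sin φ) = (6.4637, 3.1965)
cos θ_2 = (51.9976−4²−6²)/(2·4·6) = -0.0001; θ_2 = 90.0029° (elbow-up)
β = atan2(3.1965,6.4637) = 26.3138°; ψ = atan2(6.0000,3.9997) = 56.3119°
θ_1 = β − ψ = -29.9981°
θ_3 = φ − θ_1 − θ_2 = 44.9952° (wrapped to (-180°,180°])

-29.998 90.003 44.995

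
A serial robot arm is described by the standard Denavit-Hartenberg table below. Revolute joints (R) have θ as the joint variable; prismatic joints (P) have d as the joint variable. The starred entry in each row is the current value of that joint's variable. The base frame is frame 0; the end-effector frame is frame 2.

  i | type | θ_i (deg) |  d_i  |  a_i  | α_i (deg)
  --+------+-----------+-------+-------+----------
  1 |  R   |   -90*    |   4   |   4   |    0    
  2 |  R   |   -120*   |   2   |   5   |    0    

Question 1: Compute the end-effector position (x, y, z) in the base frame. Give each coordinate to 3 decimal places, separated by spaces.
-4.330 -1.500 6.000

after link 1: o_1 = (0.0000, -4.0000, 4.0000)
after link 2: o_2 = (-4.3301, -1.5000, 6.0000)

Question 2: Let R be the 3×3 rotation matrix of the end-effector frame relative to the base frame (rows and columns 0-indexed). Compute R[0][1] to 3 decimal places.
End-effector y-axis (col 1 of R) = (-0.5000,-0.8660,0.0000)
R[0][1] = -0.5000

-0.500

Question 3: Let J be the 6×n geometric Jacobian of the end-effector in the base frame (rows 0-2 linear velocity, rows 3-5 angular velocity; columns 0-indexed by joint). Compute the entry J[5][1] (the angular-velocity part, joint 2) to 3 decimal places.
1.000

axis z_1 = (0.0000,0.0000,1.0000); lever o_n−o_1 = (-4.3301,2.5000,2.0000)
cross product → J_v[:, 1] = (-2.5000,-4.3301,0.0000)
J_ω[:, 1] = z_1
entry J[5][1] = 1.0000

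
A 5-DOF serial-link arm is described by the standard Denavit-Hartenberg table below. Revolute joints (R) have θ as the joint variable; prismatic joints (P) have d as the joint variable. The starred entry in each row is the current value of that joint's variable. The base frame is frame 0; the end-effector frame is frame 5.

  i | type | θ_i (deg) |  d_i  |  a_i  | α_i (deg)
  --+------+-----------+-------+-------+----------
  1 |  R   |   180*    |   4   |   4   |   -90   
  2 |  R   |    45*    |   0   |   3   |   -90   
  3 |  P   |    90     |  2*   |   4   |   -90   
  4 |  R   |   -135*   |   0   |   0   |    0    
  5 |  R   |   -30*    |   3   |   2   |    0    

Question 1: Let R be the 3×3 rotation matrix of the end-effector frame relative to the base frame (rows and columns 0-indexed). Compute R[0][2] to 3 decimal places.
0.707

End-effector z-axis (col 2 of R) = (0.7071,0.0000,0.7071)
R[0][2] = 0.7071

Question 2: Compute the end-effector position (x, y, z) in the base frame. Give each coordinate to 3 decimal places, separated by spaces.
-2.220 2.068 2.220

after link 1: o_1 = (-4.0000, 0.0000, 4.0000)
after link 2: o_2 = (-6.1213, 0.0000, 1.8787)
after link 3: o_3 = (-4.7071, 4.0000, 0.4645)
after link 4: o_4 = (-4.7071, 4.0000, 0.4645)
after link 5: o_5 = (-2.2198, 2.0681, 2.2198)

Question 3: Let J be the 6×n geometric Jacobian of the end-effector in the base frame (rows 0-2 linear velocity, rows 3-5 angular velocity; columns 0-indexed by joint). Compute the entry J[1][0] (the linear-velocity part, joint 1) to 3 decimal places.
axis z_0 = ẑ; lever o_n−o_0 = (-2.2198,2.0681,2.2198)
cross product → J_v[:, 0] = (-2.0681,-2.2198,0.0000)
J_ω[:, 0] = z_0
entry J[1][0] = -2.2198

-2.220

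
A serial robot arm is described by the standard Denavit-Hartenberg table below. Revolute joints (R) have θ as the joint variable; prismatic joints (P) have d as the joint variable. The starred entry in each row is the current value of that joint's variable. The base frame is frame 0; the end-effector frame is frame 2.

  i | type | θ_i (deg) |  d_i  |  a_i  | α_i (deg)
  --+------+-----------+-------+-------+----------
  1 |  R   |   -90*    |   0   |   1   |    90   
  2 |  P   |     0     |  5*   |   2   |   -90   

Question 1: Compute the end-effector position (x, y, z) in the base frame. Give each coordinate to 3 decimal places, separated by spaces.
-5.000 -3.000 0.000

after link 1: o_1 = (0.0000, -1.0000, 0.0000)
after link 2: o_2 = (-5.0000, -3.0000, 0.0000)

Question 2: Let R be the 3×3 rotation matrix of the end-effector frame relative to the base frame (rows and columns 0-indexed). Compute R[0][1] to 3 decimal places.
End-effector y-axis (col 1 of R) = (1.0000,0.0000,0.0000)
R[0][1] = 1.0000

1.000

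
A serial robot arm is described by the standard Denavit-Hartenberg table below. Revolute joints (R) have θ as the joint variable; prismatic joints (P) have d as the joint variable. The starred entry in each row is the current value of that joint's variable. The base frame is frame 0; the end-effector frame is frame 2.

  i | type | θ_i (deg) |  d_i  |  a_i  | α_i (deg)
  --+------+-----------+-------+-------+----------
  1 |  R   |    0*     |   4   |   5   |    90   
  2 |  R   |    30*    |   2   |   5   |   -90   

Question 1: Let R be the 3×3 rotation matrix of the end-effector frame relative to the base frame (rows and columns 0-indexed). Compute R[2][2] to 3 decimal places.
0.866

End-effector z-axis (col 2 of R) = (-0.5000,-0.0000,0.8660)
R[2][2] = 0.8660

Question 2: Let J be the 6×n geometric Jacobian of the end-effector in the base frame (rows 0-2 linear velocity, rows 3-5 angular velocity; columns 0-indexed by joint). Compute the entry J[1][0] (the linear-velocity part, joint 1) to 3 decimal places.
9.330

axis z_0 = ẑ; lever o_n−o_0 = (9.3301,-2.0000,6.5000)
cross product → J_v[:, 0] = (2.0000,9.3301,-0.0000)
J_ω[:, 0] = z_0
entry J[1][0] = 9.3301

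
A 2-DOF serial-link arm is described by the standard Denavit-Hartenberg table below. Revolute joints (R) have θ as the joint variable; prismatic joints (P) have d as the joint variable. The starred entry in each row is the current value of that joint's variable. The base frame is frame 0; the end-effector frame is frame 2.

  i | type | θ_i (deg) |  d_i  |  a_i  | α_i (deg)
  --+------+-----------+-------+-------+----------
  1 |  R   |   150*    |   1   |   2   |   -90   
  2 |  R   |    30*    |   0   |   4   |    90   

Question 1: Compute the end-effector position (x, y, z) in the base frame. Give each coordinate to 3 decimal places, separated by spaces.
-4.732 2.732 -1.000

after link 1: o_1 = (-1.7321, 1.0000, 1.0000)
after link 2: o_2 = (-4.7321, 2.7321, -1.0000)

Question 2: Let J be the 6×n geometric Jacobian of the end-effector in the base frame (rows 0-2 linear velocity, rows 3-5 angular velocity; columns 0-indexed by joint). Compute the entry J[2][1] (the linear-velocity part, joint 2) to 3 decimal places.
-3.464

axis z_1 = (-0.5000,-0.8660,0.0000); lever o_n−o_1 = (-3.0000,1.7321,-2.0000)
cross product → J_v[:, 1] = (1.7321,-1.0000,-3.4641)
J_ω[:, 1] = z_1
entry J[2][1] = -3.4641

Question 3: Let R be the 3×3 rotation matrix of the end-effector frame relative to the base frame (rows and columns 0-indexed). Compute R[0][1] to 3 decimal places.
-0.500

End-effector y-axis (col 1 of R) = (-0.5000,-0.8660,0.0000)
R[0][1] = -0.5000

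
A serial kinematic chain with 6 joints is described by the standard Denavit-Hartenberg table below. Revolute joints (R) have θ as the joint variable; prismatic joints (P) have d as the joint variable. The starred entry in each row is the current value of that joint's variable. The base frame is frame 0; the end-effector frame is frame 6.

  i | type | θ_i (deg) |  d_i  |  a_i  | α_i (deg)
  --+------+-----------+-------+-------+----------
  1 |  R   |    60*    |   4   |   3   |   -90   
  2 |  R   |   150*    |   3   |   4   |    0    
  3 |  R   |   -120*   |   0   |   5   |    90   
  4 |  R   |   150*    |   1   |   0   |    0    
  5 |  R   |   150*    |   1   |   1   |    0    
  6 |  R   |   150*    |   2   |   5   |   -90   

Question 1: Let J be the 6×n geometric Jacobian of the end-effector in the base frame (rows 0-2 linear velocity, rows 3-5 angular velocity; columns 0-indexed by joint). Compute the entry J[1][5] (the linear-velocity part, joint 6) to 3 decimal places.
axis z_5 = (0.2500,0.4330,0.8660); lever o_n−o_5 = (-3.8301,3.3660,1.7321)
cross product → J_v[:, 5] = (-2.1651,-3.7500,2.5000)
J_ω[:, 5] = z_5
entry J[1][5] = -3.7500

-3.750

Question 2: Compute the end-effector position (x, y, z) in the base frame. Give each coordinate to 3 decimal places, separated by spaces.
-3.029 9.022 2.714

after link 1: o_1 = (1.5000, 2.5981, 4.0000)
after link 2: o_2 = (-2.8301, 1.0981, 2.0000)
after link 3: o_3 = (-0.6651, 4.8481, -0.5000)
after link 4: o_4 = (-0.4151, 5.2811, 0.3660)
after link 5: o_5 = (0.8014, 5.6561, 0.9821)
after link 6: o_6 = (-3.0287, 9.0221, 2.7141)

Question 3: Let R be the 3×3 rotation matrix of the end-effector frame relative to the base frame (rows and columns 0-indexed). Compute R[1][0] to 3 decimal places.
0.500

End-effector x-axis (col 0 of R) = (-0.8660,0.5000,0.0000)
R[1][0] = 0.5000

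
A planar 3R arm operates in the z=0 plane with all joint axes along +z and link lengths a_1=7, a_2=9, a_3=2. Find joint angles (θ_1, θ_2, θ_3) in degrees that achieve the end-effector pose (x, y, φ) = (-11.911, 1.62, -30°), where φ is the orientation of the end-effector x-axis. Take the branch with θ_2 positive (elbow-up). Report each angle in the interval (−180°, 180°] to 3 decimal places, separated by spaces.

wrist centre = target − a_3·(cos φ, sin φ) = (-13.6431, 2.6200)
cos θ_2 = (192.9972−7²−9²)/(2·7·9) = 0.5000; θ_2 = 60.0015° (elbow-up)
β = atan2(2.6200,-13.6431) = 169.1293°; ψ = atan2(7.7943,11.4998) = 34.1287°
θ_1 = β − ψ = 135.0007°
θ_3 = φ − θ_1 − θ_2 = 134.9979° (wrapped to (-180°,180°])

135.001 60.001 134.998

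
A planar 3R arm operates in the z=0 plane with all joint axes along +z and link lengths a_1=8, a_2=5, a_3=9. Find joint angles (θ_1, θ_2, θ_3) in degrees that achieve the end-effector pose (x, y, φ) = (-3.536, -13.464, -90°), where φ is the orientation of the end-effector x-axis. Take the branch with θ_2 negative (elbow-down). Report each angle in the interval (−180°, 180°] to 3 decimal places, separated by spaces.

wrist centre = target − a_3·(cos φ, sin φ) = (-3.5360, -4.4640)
cos θ_2 = (32.4306−8²−5²)/(2·8·5) = -0.7071; θ_2 = -135.0009° (elbow-down)
β = atan2(-4.4640,-3.5360) = -128.3833°; ψ = atan2(-3.5355,4.4644) = -38.3766°
θ_1 = β − ψ = -90.0067°
θ_3 = φ − θ_1 − θ_2 = 135.0076° (wrapped to (-180°,180°])

-90.007 -135.001 135.008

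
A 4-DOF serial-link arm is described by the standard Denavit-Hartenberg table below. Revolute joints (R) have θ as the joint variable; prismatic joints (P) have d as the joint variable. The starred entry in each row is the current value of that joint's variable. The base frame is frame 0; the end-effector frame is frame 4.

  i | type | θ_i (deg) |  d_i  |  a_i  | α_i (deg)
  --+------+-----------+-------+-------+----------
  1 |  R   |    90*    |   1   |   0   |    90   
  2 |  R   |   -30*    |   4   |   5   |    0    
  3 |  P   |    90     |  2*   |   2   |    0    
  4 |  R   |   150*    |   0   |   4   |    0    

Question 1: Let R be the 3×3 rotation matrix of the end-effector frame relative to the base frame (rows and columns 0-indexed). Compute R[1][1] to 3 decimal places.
0.500

End-effector y-axis (col 1 of R) = (0.0000,0.5000,-0.8660)
R[1][1] = 0.5000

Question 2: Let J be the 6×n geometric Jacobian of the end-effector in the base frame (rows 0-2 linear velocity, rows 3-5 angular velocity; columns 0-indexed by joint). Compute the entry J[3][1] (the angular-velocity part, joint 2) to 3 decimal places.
1.000

axis z_1 = (1.0000,-0.0000,0.0000); lever o_n−o_1 = (6.0000,1.8660,-2.7679)
cross product → J_v[:, 1] = (0.0000,2.7679,1.8660)
J_ω[:, 1] = z_1
entry J[3][1] = 1.0000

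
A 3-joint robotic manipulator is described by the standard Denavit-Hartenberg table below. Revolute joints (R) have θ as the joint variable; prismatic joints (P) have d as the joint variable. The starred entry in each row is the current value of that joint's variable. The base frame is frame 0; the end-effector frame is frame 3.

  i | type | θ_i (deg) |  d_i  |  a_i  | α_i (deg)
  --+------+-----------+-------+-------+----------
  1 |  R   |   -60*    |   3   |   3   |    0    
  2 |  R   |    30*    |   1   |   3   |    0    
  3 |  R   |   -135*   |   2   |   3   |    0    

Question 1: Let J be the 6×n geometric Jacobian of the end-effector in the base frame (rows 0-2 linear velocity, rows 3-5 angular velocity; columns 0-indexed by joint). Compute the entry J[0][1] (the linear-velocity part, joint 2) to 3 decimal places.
axis z_1 = (0.0000,0.0000,1.0000); lever o_n−o_1 = (-0.2997,-2.2765,3.0000)
cross product → J_v[:, 1] = (2.2765,-0.2997,0.0000)
J_ω[:, 1] = z_1
entry J[0][1] = 2.2765

2.276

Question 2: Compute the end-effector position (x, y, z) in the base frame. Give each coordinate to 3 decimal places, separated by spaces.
1.200 -4.875 6.000

after link 1: o_1 = (1.5000, -2.5981, 3.0000)
after link 2: o_2 = (4.0981, -4.0981, 4.0000)
after link 3: o_3 = (1.2003, -4.8745, 6.0000)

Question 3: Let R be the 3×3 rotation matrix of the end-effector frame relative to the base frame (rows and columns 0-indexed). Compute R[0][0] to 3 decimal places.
-0.966

End-effector x-axis (col 0 of R) = (-0.9659,-0.2588,0.0000)
R[0][0] = -0.9659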